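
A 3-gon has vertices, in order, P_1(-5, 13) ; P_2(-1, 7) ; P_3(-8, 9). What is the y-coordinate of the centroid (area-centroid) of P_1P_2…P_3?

29/3

Apply the shoelace (surveyor's) formula. First the cross-terms c_i = x_i·y_{i+1} − x_{i+1}·y_i:
  -22, 47, -59  ⇒  2A = -34, A = -17.
Then Σ (y_i + y_{i+1})·c_i = -986, so ȳ = -986 / (6·(-17)) = 29/3.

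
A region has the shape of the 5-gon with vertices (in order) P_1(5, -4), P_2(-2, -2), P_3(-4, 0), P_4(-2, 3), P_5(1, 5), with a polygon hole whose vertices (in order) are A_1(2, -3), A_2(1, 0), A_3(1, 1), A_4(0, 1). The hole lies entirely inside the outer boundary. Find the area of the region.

38.5

Outer boundary:
Apply the shoelace formula: 2A = Σ (x_i·y_{i+1} − x_{i+1}·y_i), indices taken mod 5.
Cross-terms: -18, -8, -12, -13, -29  ⇒  Σ = -80
Area = |Σ|/2 = 40.
Hole:
A_1→A_2: (2)(0) − (1)(-3) = 3
A_2→A_3: (1)(1) − (1)(0) = 1
A_3→A_4: (1)(1) − (0)(1) = 1
A_4→A_1: (0)(-3) − (2)(1) = -2
Σ = 3
Area = |Σ|/2 = 1.5.
Net area = 40 − 1.5 = 38.5.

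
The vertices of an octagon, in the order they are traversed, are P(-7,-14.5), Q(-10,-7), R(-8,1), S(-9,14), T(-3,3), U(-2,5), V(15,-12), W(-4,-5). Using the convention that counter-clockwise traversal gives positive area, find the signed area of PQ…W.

Apply the shoelace formula: 2A = Σ (x_i·y_{i+1} − x_{i+1}·y_i), indices taken mod 8.
P→Q: (-7)(-7) − (-10)(-14.5) = -96
Q→R: (-10)(1) − (-8)(-7) = -66
R→S: (-8)(14) − (-9)(1) = -103
S→T: (-9)(3) − (-3)(14) = 15
T→U: (-3)(5) − (-2)(3) = -9
U→V: (-2)(-12) − (15)(5) = -51
V→W: (15)(-5) − (-4)(-12) = -123
W→P: (-4)(-14.5) − (-7)(-5) = 23
Σ = -410
Signed area = Σ/2 = -205 (negative ⇒ clockwise traversal).

-205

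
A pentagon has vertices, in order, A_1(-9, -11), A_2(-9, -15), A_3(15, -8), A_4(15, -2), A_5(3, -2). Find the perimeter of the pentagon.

|A_1A_2| = √((0)² + (-4)²) = √16 = 4
|A_2A_3| = √((24)² + (7)²) = √625 = 25
|A_3A_4| = √((0)² + (6)²) = √36 = 6
|A_4A_5| = √((-12)² + (0)²) = √144 = 12
|A_5A_1| = √((-12)² + (-9)²) = √225 = 15
Perimeter = 4 + 25 + 6 + 12 + 15 = 62.

62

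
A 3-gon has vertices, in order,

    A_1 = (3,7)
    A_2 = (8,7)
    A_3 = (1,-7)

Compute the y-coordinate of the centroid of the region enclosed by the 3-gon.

Apply Gauss's area formula. First the cross-terms c_i = x_i·y_{i+1} − x_{i+1}·y_i:
  -35, -63, 28  ⇒  2A = -70, A = -35.
Then Σ (y_i + y_{i+1})·c_i = -490, so ȳ = -490 / (6·(-35)) = 7/3.

7/3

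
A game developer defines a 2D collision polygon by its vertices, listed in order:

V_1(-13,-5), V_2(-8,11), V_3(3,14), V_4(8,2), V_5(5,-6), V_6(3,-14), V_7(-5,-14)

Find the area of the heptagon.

Σ = (-183) + (-145) + (-106) + (-58) + (-52) + (-112) + (-157) = -813
Area = |Σ|/2 = 406.5.

406.5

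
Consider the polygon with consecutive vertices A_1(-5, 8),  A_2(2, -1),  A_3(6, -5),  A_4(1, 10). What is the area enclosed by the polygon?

54

Apply the shoelace (surveyor's) formula: 2A = Σ (x_i·y_{i+1} − x_{i+1}·y_i), indices taken mod 4.
A_1→A_2: (-5)(-1) − (2)(8) = -11
A_2→A_3: (2)(-5) − (6)(-1) = -4
A_3→A_4: (6)(10) − (1)(-5) = 65
A_4→A_1: (1)(8) − (-5)(10) = 58
Σ = 108
Area = |Σ|/2 = 54.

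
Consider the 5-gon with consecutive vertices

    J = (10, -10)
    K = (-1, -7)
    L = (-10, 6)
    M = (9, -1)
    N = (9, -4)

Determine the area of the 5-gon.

Cross-terms: -80, -76, -44, -27, -50  ⇒  Σ = -277
Area = |Σ|/2 = 138.5.

138.5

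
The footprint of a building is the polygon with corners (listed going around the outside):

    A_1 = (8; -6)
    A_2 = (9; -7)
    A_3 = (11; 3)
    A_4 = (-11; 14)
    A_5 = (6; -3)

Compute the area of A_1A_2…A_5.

113

Σ = (-2) + (104) + (187) + (-51) + (-12) = 226
Area = |Σ|/2 = 113.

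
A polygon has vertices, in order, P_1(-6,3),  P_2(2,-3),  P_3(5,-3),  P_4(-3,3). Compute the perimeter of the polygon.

|P_1P_2| = √((8)² + (-6)²) = √100 = 10
|P_2P_3| = √((3)² + (0)²) = √9 = 3
|P_3P_4| = √((-8)² + (6)²) = √100 = 10
|P_4P_1| = √((-3)² + (0)²) = √9 = 3
Perimeter = 10 + 3 + 10 + 3 = 26.

26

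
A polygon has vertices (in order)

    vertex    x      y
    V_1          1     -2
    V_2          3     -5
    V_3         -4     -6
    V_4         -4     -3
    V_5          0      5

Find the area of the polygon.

V_1→V_2: (1)(-5) − (3)(-2) = 1
V_2→V_3: (3)(-6) − (-4)(-5) = -38
V_3→V_4: (-4)(-3) − (-4)(-6) = -12
V_4→V_5: (-4)(5) − (0)(-3) = -20
V_5→V_1: (0)(-2) − (1)(5) = -5
Σ = -74
Area = |Σ|/2 = 37.

37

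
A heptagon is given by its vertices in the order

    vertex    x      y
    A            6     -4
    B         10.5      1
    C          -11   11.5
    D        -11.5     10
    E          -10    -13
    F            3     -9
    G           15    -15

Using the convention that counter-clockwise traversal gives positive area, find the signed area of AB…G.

350.25

Apply Gauss's area formula: 2A = Σ (x_i·y_{i+1} − x_{i+1}·y_i), indices taken mod 7.
A→B: (6)(1) − (10.5)(-4) = 48
B→C: (10.5)(11.5) − (-11)(1) = 131.75
C→D: (-11)(10) − (-11.5)(11.5) = 22.25
D→E: (-11.5)(-13) − (-10)(10) = 249.5
E→F: (-10)(-9) − (3)(-13) = 129
F→G: (3)(-15) − (15)(-9) = 90
G→A: (15)(-4) − (6)(-15) = 30
Σ = 700.5
Signed area = Σ/2 = 350.25 (positive ⇒ counter-clockwise traversal).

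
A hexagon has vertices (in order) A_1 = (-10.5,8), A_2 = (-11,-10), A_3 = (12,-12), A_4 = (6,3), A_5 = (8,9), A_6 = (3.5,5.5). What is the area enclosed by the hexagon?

340.625

Apply the shoelace (surveyor's) formula: 2A = Σ (x_i·y_{i+1} − x_{i+1}·y_i), indices taken mod 6.
Cross-terms: 193, 252, 108, 30, 12.5, 85.75  ⇒  Σ = 681.25
Area = |Σ|/2 = 340.625.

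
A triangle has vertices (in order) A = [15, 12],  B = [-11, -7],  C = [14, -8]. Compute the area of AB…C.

250.5

Cross-terms: 27, 186, 288  ⇒  Σ = 501
Area = |Σ|/2 = 250.5.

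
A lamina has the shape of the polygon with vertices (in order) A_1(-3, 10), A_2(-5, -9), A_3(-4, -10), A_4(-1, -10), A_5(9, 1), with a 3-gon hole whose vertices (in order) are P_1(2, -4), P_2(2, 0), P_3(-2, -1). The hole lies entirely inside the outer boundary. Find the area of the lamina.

143.5

Outer boundary:
Apply the shoelace formula: 2A = Σ (x_i·y_{i+1} − x_{i+1}·y_i), indices taken mod 5.
Cross-terms: 77, 14, 30, 89, 93  ⇒  Σ = 303
Area = |Σ|/2 = 151.5.
Hole:
Apply the shoelace formula: 2A = Σ (x_i·y_{i+1} − x_{i+1}·y_i), indices taken mod 3.
Σ = (8) + (-2) + (10) = 16
Area = |Σ|/2 = 8.
Net area = 151.5 − 8 = 143.5.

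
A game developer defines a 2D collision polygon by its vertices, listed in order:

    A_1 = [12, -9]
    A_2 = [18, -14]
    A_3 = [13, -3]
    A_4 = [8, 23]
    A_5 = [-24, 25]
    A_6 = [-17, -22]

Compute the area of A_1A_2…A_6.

A_1→A_2: (12)(-14) − (18)(-9) = -6
A_2→A_3: (18)(-3) − (13)(-14) = 128
A_3→A_4: (13)(23) − (8)(-3) = 323
A_4→A_5: (8)(25) − (-24)(23) = 752
A_5→A_6: (-24)(-22) − (-17)(25) = 953
A_6→A_1: (-17)(-9) − (12)(-22) = 417
Σ = 2567
Area = |Σ|/2 = 1283.5.

1283.5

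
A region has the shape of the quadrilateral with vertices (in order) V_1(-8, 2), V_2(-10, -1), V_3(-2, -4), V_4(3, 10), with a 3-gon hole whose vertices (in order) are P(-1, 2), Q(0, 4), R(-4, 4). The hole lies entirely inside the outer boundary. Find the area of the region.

68

Outer boundary:
Apply Gauss's area formula: 2A = Σ (x_i·y_{i+1} − x_{i+1}·y_i), indices taken mod 4.
Cross-terms: 28, 38, -8, 86  ⇒  Σ = 144
Area = |Σ|/2 = 72.
Hole:
Σ = (-4) + (16) + (-4) = 8
Area = |Σ|/2 = 4.
Net area = 72 − 4 = 68.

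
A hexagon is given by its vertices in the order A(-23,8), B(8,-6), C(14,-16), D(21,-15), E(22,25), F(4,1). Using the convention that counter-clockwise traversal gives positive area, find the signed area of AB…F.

Apply the shoelace formula: 2A = Σ (x_i·y_{i+1} − x_{i+1}·y_i), indices taken mod 6.
Cross-terms: 74, -44, 126, 855, -78, 55  ⇒  Σ = 988
Signed area = Σ/2 = 494 (positive ⇒ counter-clockwise traversal).

494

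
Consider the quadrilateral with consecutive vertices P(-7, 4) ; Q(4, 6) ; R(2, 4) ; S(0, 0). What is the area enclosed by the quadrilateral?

27

P→Q: (-7)(6) − (4)(4) = -58
Q→R: (4)(4) − (2)(6) = 4
R→S: (2)(0) − (0)(4) = 0
S→P: (0)(4) − (-7)(0) = 0
Σ = -54
Area = |Σ|/2 = 27.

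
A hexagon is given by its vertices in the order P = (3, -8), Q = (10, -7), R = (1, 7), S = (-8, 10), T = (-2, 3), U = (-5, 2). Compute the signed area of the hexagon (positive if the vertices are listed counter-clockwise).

Apply the surveyor's formula: 2A = Σ (x_i·y_{i+1} − x_{i+1}·y_i), indices taken mod 6.
Σ = (59) + (77) + (66) + (-4) + (11) + (34) = 243
Signed area = Σ/2 = 121.5 (positive ⇒ counter-clockwise traversal).

121.5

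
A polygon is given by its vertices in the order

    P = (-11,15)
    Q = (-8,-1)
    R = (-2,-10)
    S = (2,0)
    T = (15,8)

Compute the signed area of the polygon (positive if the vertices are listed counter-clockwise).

Σ = (131) + (78) + (20) + (16) + (313) = 558
Signed area = Σ/2 = 279 (positive ⇒ counter-clockwise traversal).

279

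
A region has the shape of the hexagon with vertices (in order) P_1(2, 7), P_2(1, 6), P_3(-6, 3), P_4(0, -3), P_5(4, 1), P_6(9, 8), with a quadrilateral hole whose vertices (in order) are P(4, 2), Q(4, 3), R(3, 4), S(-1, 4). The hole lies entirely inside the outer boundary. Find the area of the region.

Outer boundary:
Apply the surveyor's formula: 2A = Σ (x_i·y_{i+1} − x_{i+1}·y_i), indices taken mod 6.
Σ = (5) + (39) + (18) + (12) + (23) + (47) = 144
Area = |Σ|/2 = 72.
Hole:
Apply the shoelace formula: 2A = Σ (x_i·y_{i+1} − x_{i+1}·y_i), indices taken mod 4.
Σ = (4) + (7) + (16) + (-18) = 9
Area = |Σ|/2 = 4.5.
Net area = 72 − 4.5 = 67.5.

67.5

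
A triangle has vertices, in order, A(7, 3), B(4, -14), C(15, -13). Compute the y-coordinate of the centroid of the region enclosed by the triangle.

-8

Apply the shoelace (surveyor's) formula. First the cross-terms c_i = x_i·y_{i+1} − x_{i+1}·y_i:
  -110, 158, 136  ⇒  2A = 184, A = 92.
Then Σ (y_i + y_{i+1})·c_i = -4416, so ȳ = -4416 / (6·92) = -8.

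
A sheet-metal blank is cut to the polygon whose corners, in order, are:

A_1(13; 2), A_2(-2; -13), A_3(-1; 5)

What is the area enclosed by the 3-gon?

Apply Gauss's area formula: 2A = Σ (x_i·y_{i+1} − x_{i+1}·y_i), indices taken mod 3.
Σ = (-165) + (-23) + (-67) = -255
Area = |Σ|/2 = 127.5.

127.5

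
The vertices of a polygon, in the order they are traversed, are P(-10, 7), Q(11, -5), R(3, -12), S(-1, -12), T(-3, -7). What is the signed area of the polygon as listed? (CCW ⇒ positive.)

Σ = (-27) + (-117) + (-48) + (-29) + (-91) = -312
Signed area = Σ/2 = -156 (negative ⇒ clockwise traversal).

-156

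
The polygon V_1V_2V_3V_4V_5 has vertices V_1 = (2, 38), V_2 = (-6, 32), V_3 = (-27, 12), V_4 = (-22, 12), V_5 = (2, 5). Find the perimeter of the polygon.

|V_1V_2| = √((-8)² + (-6)²) = √100 = 10
|V_2V_3| = √((-21)² + (-20)²) = √841 = 29
|V_3V_4| = √((5)² + (0)²) = √25 = 5
|V_4V_5| = √((24)² + (-7)²) = √625 = 25
|V_5V_1| = √((0)² + (33)²) = √1089 = 33
Perimeter = 10 + 29 + 5 + 25 + 33 = 102.

102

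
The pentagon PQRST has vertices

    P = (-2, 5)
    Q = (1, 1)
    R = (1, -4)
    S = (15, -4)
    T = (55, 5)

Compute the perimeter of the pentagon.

|PQ| = √((3)² + (-4)²) = √25 = 5
|QR| = √((0)² + (-5)²) = √25 = 5
|RS| = √((14)² + (0)²) = √196 = 14
|ST| = √((40)² + (9)²) = √1681 = 41
|TP| = √((-57)² + (0)²) = √3249 = 57
Perimeter = 5 + 5 + 14 + 41 + 57 = 122.

122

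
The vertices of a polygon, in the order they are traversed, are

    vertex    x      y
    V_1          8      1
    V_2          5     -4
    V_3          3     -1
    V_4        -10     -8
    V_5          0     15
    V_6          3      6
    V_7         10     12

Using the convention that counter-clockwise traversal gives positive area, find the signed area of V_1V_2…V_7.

Apply the surveyor's formula: 2A = Σ (x_i·y_{i+1} − x_{i+1}·y_i), indices taken mod 7.
Σ = (-37) + (7) + (-34) + (-150) + (-45) + (-24) + (-86) = -369
Signed area = Σ/2 = -184.5 (negative ⇒ clockwise traversal).

-184.5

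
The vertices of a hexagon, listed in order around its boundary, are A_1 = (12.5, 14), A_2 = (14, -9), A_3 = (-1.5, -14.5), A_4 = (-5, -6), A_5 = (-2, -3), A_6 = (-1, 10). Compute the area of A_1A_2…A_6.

373.75

Cross-terms: -308.5, -216.5, -63.5, 3, -23, -139  ⇒  Σ = -747.5
Area = |Σ|/2 = 373.75.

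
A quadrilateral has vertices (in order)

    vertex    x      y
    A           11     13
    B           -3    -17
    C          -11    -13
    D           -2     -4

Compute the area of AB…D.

Σ = (-148) + (-148) + (18) + (18) = -260
Area = |Σ|/2 = 130.

130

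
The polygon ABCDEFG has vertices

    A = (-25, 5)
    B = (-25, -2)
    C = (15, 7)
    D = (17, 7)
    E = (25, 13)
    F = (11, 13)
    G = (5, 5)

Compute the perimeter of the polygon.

114

|AB| = √((0)² + (-7)²) = √49 = 7
|BC| = √((40)² + (9)²) = √1681 = 41
|CD| = √((2)² + (0)²) = √4 = 2
|DE| = √((8)² + (6)²) = √100 = 10
|EF| = √((-14)² + (0)²) = √196 = 14
|FG| = √((-6)² + (-8)²) = √100 = 10
|GA| = √((-30)² + (0)²) = √900 = 30
Perimeter = 7 + 41 + 2 + 10 + 14 + 10 + 30 = 114.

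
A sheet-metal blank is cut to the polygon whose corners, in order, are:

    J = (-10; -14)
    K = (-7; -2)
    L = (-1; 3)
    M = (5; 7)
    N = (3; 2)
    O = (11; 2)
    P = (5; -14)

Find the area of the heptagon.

262

Apply the surveyor's formula: 2A = Σ (x_i·y_{i+1} − x_{i+1}·y_i), indices taken mod 7.
Σ = (-78) + (-23) + (-22) + (-11) + (-16) + (-164) + (-210) = -524
Area = |Σ|/2 = 262.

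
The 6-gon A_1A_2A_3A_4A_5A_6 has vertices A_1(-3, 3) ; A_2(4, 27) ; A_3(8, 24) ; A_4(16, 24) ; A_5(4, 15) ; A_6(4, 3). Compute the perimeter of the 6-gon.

72

|A_1A_2| = √((7)² + (24)²) = √625 = 25
|A_2A_3| = √((4)² + (-3)²) = √25 = 5
|A_3A_4| = √((8)² + (0)²) = √64 = 8
|A_4A_5| = √((-12)² + (-9)²) = √225 = 15
|A_5A_6| = √((0)² + (-12)²) = √144 = 12
|A_6A_1| = √((-7)² + (0)²) = √49 = 7
Perimeter = 25 + 5 + 8 + 15 + 12 + 7 = 72.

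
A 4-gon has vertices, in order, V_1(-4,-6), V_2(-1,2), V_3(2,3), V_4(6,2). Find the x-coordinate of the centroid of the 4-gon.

Apply the shoelace formula. First the cross-terms c_i = x_i·y_{i+1} − x_{i+1}·y_i:
  -14, -7, -14, -28  ⇒  2A = -63, A = -31.5.
Then Σ (x_i + x_{i+1})·c_i = -105, so x̄ = -105 / (6·(-31.5)) = 5/9.

5/9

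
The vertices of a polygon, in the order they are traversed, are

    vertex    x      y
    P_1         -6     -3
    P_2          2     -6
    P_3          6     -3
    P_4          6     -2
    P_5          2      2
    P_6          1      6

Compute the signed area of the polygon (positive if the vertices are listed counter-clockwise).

Apply the surveyor's formula: 2A = Σ (x_i·y_{i+1} − x_{i+1}·y_i), indices taken mod 6.
Σ = (42) + (30) + (6) + (16) + (10) + (33) = 137
Signed area = Σ/2 = 68.5 (positive ⇒ counter-clockwise traversal).

68.5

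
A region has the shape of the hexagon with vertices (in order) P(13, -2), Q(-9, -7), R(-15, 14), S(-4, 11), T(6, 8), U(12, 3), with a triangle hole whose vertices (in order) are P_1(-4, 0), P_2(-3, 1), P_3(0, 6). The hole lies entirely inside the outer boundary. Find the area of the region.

Outer boundary:
Apply the shoelace (surveyor's) formula: 2A = Σ (x_i·y_{i+1} − x_{i+1}·y_i), indices taken mod 6.
Σ = (-109) + (-231) + (-109) + (-98) + (-78) + (-63) = -688
Area = |Σ|/2 = 344.
Hole:
Apply the surveyor's formula: 2A = Σ (x_i·y_{i+1} − x_{i+1}·y_i), indices taken mod 3.
Σ = (-4) + (-18) + (24) = 2
Area = |Σ|/2 = 1.
Net area = 344 − 1 = 343.

343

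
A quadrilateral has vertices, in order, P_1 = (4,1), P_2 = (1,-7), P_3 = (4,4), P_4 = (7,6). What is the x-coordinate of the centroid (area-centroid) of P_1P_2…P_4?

4

Apply the shoelace formula. First the cross-terms c_i = x_i·y_{i+1} − x_{i+1}·y_i:
  -29, 32, -4, -17  ⇒  2A = -18, A = -9.
Then Σ (x_i + x_{i+1})·c_i = -216, so x̄ = -216 / (6·(-9)) = 4.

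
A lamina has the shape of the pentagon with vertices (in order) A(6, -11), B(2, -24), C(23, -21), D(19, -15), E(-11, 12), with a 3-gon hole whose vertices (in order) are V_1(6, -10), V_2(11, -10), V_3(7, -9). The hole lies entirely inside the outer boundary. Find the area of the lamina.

274.5

Outer boundary:
Apply Gauss's area formula: 2A = Σ (x_i·y_{i+1} − x_{i+1}·y_i), indices taken mod 5.
A→B: (6)(-24) − (2)(-11) = -122
B→C: (2)(-21) − (23)(-24) = 510
C→D: (23)(-15) − (19)(-21) = 54
D→E: (19)(12) − (-11)(-15) = 63
E→A: (-11)(-11) − (6)(12) = 49
Σ = 554
Area = |Σ|/2 = 277.
Hole:
Apply the surveyor's formula: 2A = Σ (x_i·y_{i+1} − x_{i+1}·y_i), indices taken mod 3.
V_1→V_2: (6)(-10) − (11)(-10) = 50
V_2→V_3: (11)(-9) − (7)(-10) = -29
V_3→V_1: (7)(-10) − (6)(-9) = -16
Σ = 5
Area = |Σ|/2 = 2.5.
Net area = 277 − 2.5 = 274.5.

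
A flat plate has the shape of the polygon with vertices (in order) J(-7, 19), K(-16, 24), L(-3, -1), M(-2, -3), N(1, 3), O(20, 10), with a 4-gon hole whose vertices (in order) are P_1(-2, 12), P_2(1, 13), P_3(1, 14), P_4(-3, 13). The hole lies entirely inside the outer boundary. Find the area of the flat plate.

310

Outer boundary:
Apply the shoelace (surveyor's) formula: 2A = Σ (x_i·y_{i+1} − x_{i+1}·y_i), indices taken mod 6.
J→K: (-7)(24) − (-16)(19) = 136
K→L: (-16)(-1) − (-3)(24) = 88
L→M: (-3)(-3) − (-2)(-1) = 7
M→N: (-2)(3) − (1)(-3) = -3
N→O: (1)(10) − (20)(3) = -50
O→J: (20)(19) − (-7)(10) = 450
Σ = 628
Area = |Σ|/2 = 314.
Hole:
Σ = (-38) + (1) + (55) + (-10) = 8
Area = |Σ|/2 = 4.
Net area = 314 − 4 = 310.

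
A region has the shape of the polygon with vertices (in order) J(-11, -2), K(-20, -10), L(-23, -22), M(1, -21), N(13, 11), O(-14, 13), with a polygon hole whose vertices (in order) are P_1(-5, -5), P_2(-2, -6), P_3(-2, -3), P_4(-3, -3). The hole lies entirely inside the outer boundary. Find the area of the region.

Outer boundary:
Apply the shoelace (surveyor's) formula: 2A = Σ (x_i·y_{i+1} − x_{i+1}·y_i), indices taken mod 6.
Σ = (70) + (210) + (505) + (284) + (323) + (171) = 1563
Area = |Σ|/2 = 781.5.
Hole:
Apply the shoelace (surveyor's) formula: 2A = Σ (x_i·y_{i+1} − x_{i+1}·y_i), indices taken mod 4.
P_1→P_2: (-5)(-6) − (-2)(-5) = 20
P_2→P_3: (-2)(-3) − (-2)(-6) = -6
P_3→P_4: (-2)(-3) − (-3)(-3) = -3
P_4→P_1: (-3)(-5) − (-5)(-3) = 0
Σ = 11
Area = |Σ|/2 = 5.5.
Net area = 781.5 − 5.5 = 776.

776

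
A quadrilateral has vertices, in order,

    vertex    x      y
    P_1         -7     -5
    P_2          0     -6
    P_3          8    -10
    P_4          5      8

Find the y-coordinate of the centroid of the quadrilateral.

-91/47

Apply Gauss's area formula. First the cross-terms c_i = x_i·y_{i+1} − x_{i+1}·y_i:
  42, 48, 114, 31  ⇒  2A = 235, A = 117.5.
Then Σ (y_i + y_{i+1})·c_i = -1365, so ȳ = -1365 / (6·117.5) = -91/47.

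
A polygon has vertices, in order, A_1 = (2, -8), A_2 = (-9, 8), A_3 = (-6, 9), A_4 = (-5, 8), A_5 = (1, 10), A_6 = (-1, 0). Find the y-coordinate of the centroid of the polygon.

45/11

Apply the surveyor's formula. First the cross-terms c_i = x_i·y_{i+1} − x_{i+1}·y_i:
  -56, -33, -3, -58, 10, 8  ⇒  2A = -132, A = -66.
Then Σ (y_i + y_{i+1})·c_i = -1620, so ȳ = -1620 / (6·(-66)) = 45/11.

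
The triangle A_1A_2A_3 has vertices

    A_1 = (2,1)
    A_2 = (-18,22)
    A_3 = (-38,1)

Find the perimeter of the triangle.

|A_1A_2| = √((-20)² + (21)²) = √841 = 29
|A_2A_3| = √((-20)² + (-21)²) = √841 = 29
|A_3A_1| = √((40)² + (0)²) = √1600 = 40
Perimeter = 29 + 29 + 40 = 98.

98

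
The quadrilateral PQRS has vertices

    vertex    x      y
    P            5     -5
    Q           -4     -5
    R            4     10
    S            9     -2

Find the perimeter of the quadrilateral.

|PQ| = √((-9)² + (0)²) = √81 = 9
|QR| = √((8)² + (15)²) = √289 = 17
|RS| = √((5)² + (-12)²) = √169 = 13
|SP| = √((-4)² + (-3)²) = √25 = 5
Perimeter = 9 + 17 + 13 + 5 = 44.

44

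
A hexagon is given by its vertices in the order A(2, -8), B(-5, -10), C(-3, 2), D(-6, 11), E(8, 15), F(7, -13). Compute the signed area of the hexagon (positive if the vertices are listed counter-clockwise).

Apply the surveyor's formula: 2A = Σ (x_i·y_{i+1} − x_{i+1}·y_i), indices taken mod 6.
Σ = (-60) + (-40) + (-21) + (-178) + (-209) + (-30) = -538
Signed area = Σ/2 = -269 (negative ⇒ clockwise traversal).

-269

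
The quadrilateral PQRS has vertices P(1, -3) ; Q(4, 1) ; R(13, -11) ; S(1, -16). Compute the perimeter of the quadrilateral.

|PQ| = √((3)² + (4)²) = √25 = 5
|QR| = √((9)² + (-12)²) = √225 = 15
|RS| = √((-12)² + (-5)²) = √169 = 13
|SP| = √((0)² + (13)²) = √169 = 13
Perimeter = 5 + 15 + 13 + 13 = 46.

46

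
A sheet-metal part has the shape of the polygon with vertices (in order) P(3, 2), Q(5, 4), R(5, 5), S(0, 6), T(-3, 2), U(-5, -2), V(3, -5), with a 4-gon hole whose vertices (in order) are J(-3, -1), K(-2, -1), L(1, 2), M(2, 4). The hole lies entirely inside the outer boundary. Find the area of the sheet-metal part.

Outer boundary:
Apply Gauss's area formula: 2A = Σ (x_i·y_{i+1} − x_{i+1}·y_i), indices taken mod 7.
P→Q: (3)(4) − (5)(2) = 2
Q→R: (5)(5) − (5)(4) = 5
R→S: (5)(6) − (0)(5) = 30
S→T: (0)(2) − (-3)(6) = 18
T→U: (-3)(-2) − (-5)(2) = 16
U→V: (-5)(-5) − (3)(-2) = 31
V→P: (3)(2) − (3)(-5) = 21
Σ = 123
Area = |Σ|/2 = 61.5.
Hole:
Apply the surveyor's formula: 2A = Σ (x_i·y_{i+1} − x_{i+1}·y_i), indices taken mod 4.
Σ = (1) + (-3) + (0) + (10) = 8
Area = |Σ|/2 = 4.
Net area = 61.5 − 4 = 57.5.

57.5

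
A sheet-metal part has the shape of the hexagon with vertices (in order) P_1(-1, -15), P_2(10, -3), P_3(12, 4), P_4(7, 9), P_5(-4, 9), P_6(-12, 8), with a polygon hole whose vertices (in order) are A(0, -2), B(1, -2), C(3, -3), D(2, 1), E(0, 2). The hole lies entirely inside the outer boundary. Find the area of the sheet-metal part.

Outer boundary:
Σ = (153) + (76) + (80) + (99) + (76) + (188) = 672
Area = |Σ|/2 = 336.
Hole:
Apply the surveyor's formula: 2A = Σ (x_i·y_{i+1} − x_{i+1}·y_i), indices taken mod 5.
Cross-terms: 2, 3, 9, 4, 0  ⇒  Σ = 18
Area = |Σ|/2 = 9.
Net area = 336 − 9 = 327.

327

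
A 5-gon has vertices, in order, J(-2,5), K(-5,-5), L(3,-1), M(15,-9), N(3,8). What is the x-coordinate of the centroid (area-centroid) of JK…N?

128/39

Apply the shoelace (surveyor's) formula. First the cross-terms c_i = x_i·y_{i+1} − x_{i+1}·y_i:
  35, 20, -12, 147, 31  ⇒  2A = 221, A = 110.5.
Then Σ (x_i + x_{i+1})·c_i = 2176, so x̄ = 2176 / (6·110.5) = 128/39.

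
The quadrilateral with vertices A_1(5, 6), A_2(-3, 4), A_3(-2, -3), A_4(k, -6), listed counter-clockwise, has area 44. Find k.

-1

The doubled signed area Σ (x_i y_{i+1} − x_{i+1} y_i) is linear in k.
With k=0 it equals 97; the coefficient of k is 9 (from the two edges through A_4).
So 9·k + 97 = 2·44 = 88 ⇒ k = -1.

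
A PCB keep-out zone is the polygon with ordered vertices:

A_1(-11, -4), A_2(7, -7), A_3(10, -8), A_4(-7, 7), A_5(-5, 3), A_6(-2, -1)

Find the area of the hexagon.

Apply the surveyor's formula: 2A = Σ (x_i·y_{i+1} − x_{i+1}·y_i), indices taken mod 6.
Σ = (105) + (14) + (14) + (14) + (11) + (-3) = 155
Area = |Σ|/2 = 77.5.

77.5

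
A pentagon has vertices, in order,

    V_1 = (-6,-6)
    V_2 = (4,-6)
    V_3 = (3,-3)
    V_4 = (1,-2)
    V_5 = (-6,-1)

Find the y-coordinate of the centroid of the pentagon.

-3.875

Apply Gauss's area formula. First the cross-terms c_i = x_i·y_{i+1} − x_{i+1}·y_i:
  60, 6, -3, -13, 30  ⇒  2A = 80, A = 40.
Then Σ (y_i + y_{i+1})·c_i = -930, so ȳ = -930 / (6·40) = -3.875.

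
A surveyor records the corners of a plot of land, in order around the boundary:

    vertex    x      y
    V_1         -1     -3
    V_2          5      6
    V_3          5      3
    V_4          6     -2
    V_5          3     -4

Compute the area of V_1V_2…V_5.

V_1→V_2: (-1)(6) − (5)(-3) = 9
V_2→V_3: (5)(3) − (5)(6) = -15
V_3→V_4: (5)(-2) − (6)(3) = -28
V_4→V_5: (6)(-4) − (3)(-2) = -18
V_5→V_1: (3)(-3) − (-1)(-4) = -13
Σ = -65
Area = |Σ|/2 = 32.5.

32.5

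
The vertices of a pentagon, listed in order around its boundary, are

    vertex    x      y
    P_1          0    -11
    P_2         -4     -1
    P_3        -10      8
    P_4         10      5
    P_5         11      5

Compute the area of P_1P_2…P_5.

171

Apply the surveyor's formula: 2A = Σ (x_i·y_{i+1} − x_{i+1}·y_i), indices taken mod 5.
Σ = (-44) + (-42) + (-130) + (-5) + (-121) = -342
Area = |Σ|/2 = 171.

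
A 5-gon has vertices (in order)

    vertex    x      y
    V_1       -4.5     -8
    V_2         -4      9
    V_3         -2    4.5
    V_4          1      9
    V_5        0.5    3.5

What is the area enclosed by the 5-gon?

Apply the shoelace formula: 2A = Σ (x_i·y_{i+1} − x_{i+1}·y_i), indices taken mod 5.
Σ = (-72.5) + (0) + (-22.5) + (-1) + (11.75) = -84.25
Area = |Σ|/2 = 42.125.

42.125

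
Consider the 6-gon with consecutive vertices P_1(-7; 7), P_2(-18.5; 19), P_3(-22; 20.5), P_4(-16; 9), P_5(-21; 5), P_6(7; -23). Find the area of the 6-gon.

305.125

Apply the shoelace (surveyor's) formula: 2A = Σ (x_i·y_{i+1} − x_{i+1}·y_i), indices taken mod 6.
P_1→P_2: (-7)(19) − (-18.5)(7) = -3.5
P_2→P_3: (-18.5)(20.5) − (-22)(19) = 38.75
P_3→P_4: (-22)(9) − (-16)(20.5) = 130
P_4→P_5: (-16)(5) − (-21)(9) = 109
P_5→P_6: (-21)(-23) − (7)(5) = 448
P_6→P_1: (7)(7) − (-7)(-23) = -112
Σ = 610.25
Area = |Σ|/2 = 305.125.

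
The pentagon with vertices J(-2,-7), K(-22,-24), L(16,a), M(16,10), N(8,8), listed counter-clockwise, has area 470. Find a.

-13

The doubled signed area Σ (x_i y_{i+1} − x_{i+1} y_i) is linear in a.
With a=0 it equals 446; the coefficient of a is -38 (from the two edges through L).
So -38·a + 446 = 2·470 = 940 ⇒ a = -13.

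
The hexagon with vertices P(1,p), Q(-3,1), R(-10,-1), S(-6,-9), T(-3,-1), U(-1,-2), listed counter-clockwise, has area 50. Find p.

The doubled signed area Σ (x_i y_{i+1} − x_{i+1} y_i) is linear in p.
With p=0 it equals 84; the coefficient of p is 2 (from the two edges through P).
So 2·p + 84 = 2·50 = 100 ⇒ p = 8.

8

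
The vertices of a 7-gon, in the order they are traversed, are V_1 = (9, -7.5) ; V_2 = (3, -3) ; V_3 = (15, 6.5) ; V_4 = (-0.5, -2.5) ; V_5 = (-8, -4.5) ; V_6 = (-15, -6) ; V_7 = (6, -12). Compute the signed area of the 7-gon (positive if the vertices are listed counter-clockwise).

133.75

Apply the surveyor's formula: 2A = Σ (x_i·y_{i+1} − x_{i+1}·y_i), indices taken mod 7.
Σ = (-4.5) + (64.5) + (-34.25) + (-17.75) + (-19.5) + (216) + (63) = 267.5
Signed area = Σ/2 = 133.75 (positive ⇒ counter-clockwise traversal).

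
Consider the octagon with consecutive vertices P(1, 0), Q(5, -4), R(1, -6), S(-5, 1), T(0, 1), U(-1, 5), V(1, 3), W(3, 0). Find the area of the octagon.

Apply the shoelace (surveyor's) formula: 2A = Σ (x_i·y_{i+1} − x_{i+1}·y_i), indices taken mod 8.
P→Q: (1)(-4) − (5)(0) = -4
Q→R: (5)(-6) − (1)(-4) = -26
R→S: (1)(1) − (-5)(-6) = -29
S→T: (-5)(1) − (0)(1) = -5
T→U: (0)(5) − (-1)(1) = 1
U→V: (-1)(3) − (1)(5) = -8
V→W: (1)(0) − (3)(3) = -9
W→P: (3)(0) − (1)(0) = 0
Σ = -80
Area = |Σ|/2 = 40.

40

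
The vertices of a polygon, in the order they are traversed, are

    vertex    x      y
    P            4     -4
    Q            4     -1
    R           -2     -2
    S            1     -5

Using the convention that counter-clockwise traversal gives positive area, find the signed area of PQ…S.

Apply the shoelace formula: 2A = Σ (x_i·y_{i+1} − x_{i+1}·y_i), indices taken mod 4.
Cross-terms: 12, -10, 12, 16  ⇒  Σ = 30
Signed area = Σ/2 = 15 (positive ⇒ counter-clockwise traversal).

15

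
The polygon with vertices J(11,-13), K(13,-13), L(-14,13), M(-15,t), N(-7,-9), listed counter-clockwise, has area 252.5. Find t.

The doubled signed area Σ (x_i y_{i+1} − x_{i+1} y_i) is linear in t.
With t=0 it equals 533; the coefficient of t is -7 (from the two edges through M).
So -7·t + 533 = 2·252.5 = 505 ⇒ t = 4.

4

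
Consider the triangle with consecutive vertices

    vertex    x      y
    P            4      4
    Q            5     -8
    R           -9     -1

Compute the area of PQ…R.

Σ = (-52) + (-77) + (-32) = -161
Area = |Σ|/2 = 80.5.

80.5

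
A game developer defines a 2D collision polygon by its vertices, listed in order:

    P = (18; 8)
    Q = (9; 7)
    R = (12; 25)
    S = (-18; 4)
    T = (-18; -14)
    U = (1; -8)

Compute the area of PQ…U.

663.5

Cross-terms: 54, 141, 498, 324, 158, 152  ⇒  Σ = 1327
Area = |Σ|/2 = 663.5.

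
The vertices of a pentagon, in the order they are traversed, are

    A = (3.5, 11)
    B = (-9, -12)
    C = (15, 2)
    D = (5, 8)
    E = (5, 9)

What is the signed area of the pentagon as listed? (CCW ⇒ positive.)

178.75

Σ = (57) + (162) + (110) + (5) + (23.5) = 357.5
Signed area = Σ/2 = 178.75 (positive ⇒ counter-clockwise traversal).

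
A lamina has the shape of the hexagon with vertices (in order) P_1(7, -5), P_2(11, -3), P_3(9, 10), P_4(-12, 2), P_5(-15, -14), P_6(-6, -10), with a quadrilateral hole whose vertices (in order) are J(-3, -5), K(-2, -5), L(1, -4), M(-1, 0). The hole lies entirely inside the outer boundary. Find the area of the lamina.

Outer boundary:
Cross-terms: 34, 137, 138, 198, 66, 100  ⇒  Σ = 673
Area = |Σ|/2 = 336.5.
Hole:
Apply the shoelace (surveyor's) formula: 2A = Σ (x_i·y_{i+1} − x_{i+1}·y_i), indices taken mod 4.
J→K: (-3)(-5) − (-2)(-5) = 5
K→L: (-2)(-4) − (1)(-5) = 13
L→M: (1)(0) − (-1)(-4) = -4
M→J: (-1)(-5) − (-3)(0) = 5
Σ = 19
Area = |Σ|/2 = 9.5.
Net area = 336.5 − 9.5 = 327.

327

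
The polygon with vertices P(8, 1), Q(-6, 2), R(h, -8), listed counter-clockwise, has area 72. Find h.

Write out the shoelace sum; only the two edges meeting at R involve h:
2·Area = [((-6)·(-8) − h·2) + (h·1 − 8·(-8))] + 22
       = -1·h + 134 = 144
⇒ h = -10.

-10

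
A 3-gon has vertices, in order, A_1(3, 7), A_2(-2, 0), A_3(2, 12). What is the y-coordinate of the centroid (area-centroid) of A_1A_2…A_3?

Apply the shoelace formula. First the cross-terms c_i = x_i·y_{i+1} − x_{i+1}·y_i:
  14, -24, -22  ⇒  2A = -32, A = -16.
Then Σ (y_i + y_{i+1})·c_i = -608, so ȳ = -608 / (6·(-16)) = 19/3.

19/3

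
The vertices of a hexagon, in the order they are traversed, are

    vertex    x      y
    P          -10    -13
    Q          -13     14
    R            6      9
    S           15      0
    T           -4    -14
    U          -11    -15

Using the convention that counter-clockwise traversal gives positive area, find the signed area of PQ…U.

-478

Apply the surveyor's formula: 2A = Σ (x_i·y_{i+1} − x_{i+1}·y_i), indices taken mod 6.
Σ = (-309) + (-201) + (-135) + (-210) + (-94) + (-7) = -956
Signed area = Σ/2 = -478 (negative ⇒ clockwise traversal).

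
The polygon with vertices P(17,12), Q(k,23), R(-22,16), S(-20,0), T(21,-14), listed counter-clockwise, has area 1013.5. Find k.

Write out the shoelace sum; only the two edges meeting at Q involve k:
2·Area = [(17·23 − k·12) + (k·16 − (-22)·23)] + 1090
       = 4·k + 1987 = 2027
⇒ k = 10.

10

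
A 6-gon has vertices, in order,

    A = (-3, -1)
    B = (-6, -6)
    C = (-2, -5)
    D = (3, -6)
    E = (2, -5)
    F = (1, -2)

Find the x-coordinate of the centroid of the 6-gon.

-223/144

Apply the shoelace formula. First the cross-terms c_i = x_i·y_{i+1} − x_{i+1}·y_i:
  12, 18, 27, -3, 1, -7  ⇒  2A = 48, A = 24.
Then Σ (x_i + x_{i+1})·c_i = -223, so x̄ = -223 / (6·24) = -223/144.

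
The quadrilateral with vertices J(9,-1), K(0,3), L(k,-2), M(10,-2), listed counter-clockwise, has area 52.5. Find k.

The doubled signed area Σ (x_i y_{i+1} − x_{i+1} y_i) is linear in k.
With k=0 it equals 55; the coefficient of k is -5 (from the two edges through L).
So -5·k + 55 = 2·52.5 = 105 ⇒ k = -10.

-10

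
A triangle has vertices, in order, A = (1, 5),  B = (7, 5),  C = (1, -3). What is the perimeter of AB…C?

24

|AB| = √((6)² + (0)²) = √36 = 6
|BC| = √((-6)² + (-8)²) = √100 = 10
|CA| = √((0)² + (8)²) = √64 = 8
Perimeter = 6 + 10 + 8 = 24.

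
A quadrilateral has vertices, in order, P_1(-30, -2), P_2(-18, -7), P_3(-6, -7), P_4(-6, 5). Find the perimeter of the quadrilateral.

62

|P_1P_2| = √((12)² + (-5)²) = √169 = 13
|P_2P_3| = √((12)² + (0)²) = √144 = 12
|P_3P_4| = √((0)² + (12)²) = √144 = 12
|P_4P_1| = √((-24)² + (-7)²) = √625 = 25
Perimeter = 13 + 12 + 12 + 25 = 62.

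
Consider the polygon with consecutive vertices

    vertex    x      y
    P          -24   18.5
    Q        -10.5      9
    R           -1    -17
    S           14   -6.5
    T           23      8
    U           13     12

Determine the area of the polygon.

686.125

P→Q: (-24)(9) − (-10.5)(18.5) = -21.75
Q→R: (-10.5)(-17) − (-1)(9) = 187.5
R→S: (-1)(-6.5) − (14)(-17) = 244.5
S→T: (14)(8) − (23)(-6.5) = 261.5
T→U: (23)(12) − (13)(8) = 172
U→P: (13)(18.5) − (-24)(12) = 528.5
Σ = 1372.25
Area = |Σ|/2 = 686.125.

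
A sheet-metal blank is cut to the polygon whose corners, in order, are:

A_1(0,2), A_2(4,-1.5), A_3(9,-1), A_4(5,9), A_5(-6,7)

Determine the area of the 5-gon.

Apply the shoelace (surveyor's) formula: 2A = Σ (x_i·y_{i+1} − x_{i+1}·y_i), indices taken mod 5.
Σ = (-8) + (9.5) + (86) + (89) + (-12) = 164.5
Area = |Σ|/2 = 82.25.

82.25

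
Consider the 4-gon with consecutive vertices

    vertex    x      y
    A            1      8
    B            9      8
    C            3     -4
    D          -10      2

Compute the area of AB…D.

Apply the shoelace formula: 2A = Σ (x_i·y_{i+1} − x_{i+1}·y_i), indices taken mod 4.
Σ = (-64) + (-60) + (-34) + (-82) = -240
Area = |Σ|/2 = 120.

120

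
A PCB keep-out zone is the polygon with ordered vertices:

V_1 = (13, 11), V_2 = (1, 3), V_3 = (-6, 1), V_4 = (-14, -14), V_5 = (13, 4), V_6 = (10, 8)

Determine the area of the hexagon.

170.5

Σ = (28) + (19) + (98) + (126) + (64) + (6) = 341
Area = |Σ|/2 = 170.5.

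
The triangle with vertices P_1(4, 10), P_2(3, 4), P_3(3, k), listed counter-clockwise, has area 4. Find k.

-4

Write out the shoelace sum; only the two edges meeting at P_3 involve k:
2·Area = [(3·k − 3·4) + (3·10 − 4·k)] + -14
       = -1·k + 4 = 8
⇒ k = -4.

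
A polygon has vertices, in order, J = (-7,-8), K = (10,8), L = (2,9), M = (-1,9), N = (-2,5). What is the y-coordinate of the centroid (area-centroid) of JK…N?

197/63

Apply the shoelace (surveyor's) formula. First the cross-terms c_i = x_i·y_{i+1} − x_{i+1}·y_i:
  24, 74, 27, 13, 51  ⇒  2A = 189, A = 94.5.
Then Σ (y_i + y_{i+1})·c_i = 1773, so ȳ = 1773 / (6·94.5) = 197/63.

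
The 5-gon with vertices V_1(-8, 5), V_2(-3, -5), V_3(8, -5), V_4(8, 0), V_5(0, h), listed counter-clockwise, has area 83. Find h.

Write out the shoelace sum; only the two edges meeting at V_5 involve h:
2·Area = [(8·h − 0·0) + (0·5 − (-8)·h)] + 150
       = 16·h + 150 = 166
⇒ h = 1.

1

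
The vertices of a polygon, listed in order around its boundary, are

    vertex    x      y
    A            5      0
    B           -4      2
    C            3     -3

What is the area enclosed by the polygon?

15.5

Apply the shoelace formula: 2A = Σ (x_i·y_{i+1} − x_{i+1}·y_i), indices taken mod 3.
Σ = (10) + (6) + (15) = 31
Area = |Σ|/2 = 15.5.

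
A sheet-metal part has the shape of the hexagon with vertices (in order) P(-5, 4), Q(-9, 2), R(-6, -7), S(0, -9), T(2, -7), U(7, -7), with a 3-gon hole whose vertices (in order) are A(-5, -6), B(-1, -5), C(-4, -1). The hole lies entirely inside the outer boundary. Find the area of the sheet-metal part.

Outer boundary:
Cross-terms: 26, 75, 54, 18, 35, -7  ⇒  Σ = 201
Area = |Σ|/2 = 100.5.
Hole:
Σ = (19) + (-19) + (19) = 19
Area = |Σ|/2 = 9.5.
Net area = 100.5 − 9.5 = 91.

91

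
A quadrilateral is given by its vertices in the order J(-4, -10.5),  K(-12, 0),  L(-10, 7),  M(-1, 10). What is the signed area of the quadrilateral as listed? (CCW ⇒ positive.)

Apply the shoelace (surveyor's) formula: 2A = Σ (x_i·y_{i+1} − x_{i+1}·y_i), indices taken mod 4.
Σ = (-126) + (-84) + (-93) + (50.5) = -252.5
Signed area = Σ/2 = -126.25 (negative ⇒ clockwise traversal).

-126.25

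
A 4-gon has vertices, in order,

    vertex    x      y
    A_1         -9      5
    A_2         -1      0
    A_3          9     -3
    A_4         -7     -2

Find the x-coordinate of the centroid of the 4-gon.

-62/21

Apply the shoelace formula. First the cross-terms c_i = x_i·y_{i+1} − x_{i+1}·y_i:
  5, 3, -39, -53  ⇒  2A = -84, A = -42.
Then Σ (x_i + x_{i+1})·c_i = 744, so x̄ = 744 / (6·(-42)) = -62/21.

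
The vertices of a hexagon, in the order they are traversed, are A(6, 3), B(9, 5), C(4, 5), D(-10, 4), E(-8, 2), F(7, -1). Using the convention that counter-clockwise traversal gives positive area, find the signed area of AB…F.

Σ = (3) + (25) + (66) + (12) + (-6) + (27) = 127
Signed area = Σ/2 = 63.5 (positive ⇒ counter-clockwise traversal).

63.5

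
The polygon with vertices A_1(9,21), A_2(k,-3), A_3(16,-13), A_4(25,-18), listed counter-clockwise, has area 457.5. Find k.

-5

The doubled signed area Σ (x_i y_{i+1} − x_{i+1} y_i) is linear in k.
With k=0 it equals 745; the coefficient of k is -34 (from the two edges through A_2).
So -34·k + 745 = 2·457.5 = 915 ⇒ k = -5.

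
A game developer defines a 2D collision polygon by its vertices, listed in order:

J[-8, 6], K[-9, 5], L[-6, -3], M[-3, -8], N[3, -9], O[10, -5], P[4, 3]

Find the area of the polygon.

J→K: (-8)(5) − (-9)(6) = 14
K→L: (-9)(-3) − (-6)(5) = 57
L→M: (-6)(-8) − (-3)(-3) = 39
M→N: (-3)(-9) − (3)(-8) = 51
N→O: (3)(-5) − (10)(-9) = 75
O→P: (10)(3) − (4)(-5) = 50
P→J: (4)(6) − (-8)(3) = 48
Σ = 334
Area = |Σ|/2 = 167.

167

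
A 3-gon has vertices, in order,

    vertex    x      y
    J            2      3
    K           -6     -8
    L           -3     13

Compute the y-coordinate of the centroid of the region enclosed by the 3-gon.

8/3

Apply the shoelace (surveyor's) formula. First the cross-terms c_i = x_i·y_{i+1} − x_{i+1}·y_i:
  2, -102, -35  ⇒  2A = -135, A = -67.5.
Then Σ (y_i + y_{i+1})·c_i = -1080, so ȳ = -1080 / (6·(-67.5)) = 8/3.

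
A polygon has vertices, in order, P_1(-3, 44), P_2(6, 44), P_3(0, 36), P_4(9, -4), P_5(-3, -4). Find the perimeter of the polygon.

|P_1P_2| = √((9)² + (0)²) = √81 = 9
|P_2P_3| = √((-6)² + (-8)²) = √100 = 10
|P_3P_4| = √((9)² + (-40)²) = √1681 = 41
|P_4P_5| = √((-12)² + (0)²) = √144 = 12
|P_5P_1| = √((0)² + (48)²) = √2304 = 48
Perimeter = 9 + 10 + 41 + 12 + 48 = 120.

120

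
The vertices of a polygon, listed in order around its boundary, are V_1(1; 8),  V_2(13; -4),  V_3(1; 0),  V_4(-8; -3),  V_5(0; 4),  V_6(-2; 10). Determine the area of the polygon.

Apply the shoelace (surveyor's) formula: 2A = Σ (x_i·y_{i+1} − x_{i+1}·y_i), indices taken mod 6.
Cross-terms: -108, 4, -3, -32, 8, -26  ⇒  Σ = -157
Area = |Σ|/2 = 78.5.

78.5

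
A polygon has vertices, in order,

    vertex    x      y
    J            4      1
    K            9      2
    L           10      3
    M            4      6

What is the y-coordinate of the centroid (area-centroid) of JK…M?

Apply the shoelace (surveyor's) formula. First the cross-terms c_i = x_i·y_{i+1} − x_{i+1}·y_i:
  -1, 7, 48, -20  ⇒  2A = 34, A = 17.
Then Σ (y_i + y_{i+1})·c_i = 324, so ȳ = 324 / (6·17) = 54/17.

54/17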